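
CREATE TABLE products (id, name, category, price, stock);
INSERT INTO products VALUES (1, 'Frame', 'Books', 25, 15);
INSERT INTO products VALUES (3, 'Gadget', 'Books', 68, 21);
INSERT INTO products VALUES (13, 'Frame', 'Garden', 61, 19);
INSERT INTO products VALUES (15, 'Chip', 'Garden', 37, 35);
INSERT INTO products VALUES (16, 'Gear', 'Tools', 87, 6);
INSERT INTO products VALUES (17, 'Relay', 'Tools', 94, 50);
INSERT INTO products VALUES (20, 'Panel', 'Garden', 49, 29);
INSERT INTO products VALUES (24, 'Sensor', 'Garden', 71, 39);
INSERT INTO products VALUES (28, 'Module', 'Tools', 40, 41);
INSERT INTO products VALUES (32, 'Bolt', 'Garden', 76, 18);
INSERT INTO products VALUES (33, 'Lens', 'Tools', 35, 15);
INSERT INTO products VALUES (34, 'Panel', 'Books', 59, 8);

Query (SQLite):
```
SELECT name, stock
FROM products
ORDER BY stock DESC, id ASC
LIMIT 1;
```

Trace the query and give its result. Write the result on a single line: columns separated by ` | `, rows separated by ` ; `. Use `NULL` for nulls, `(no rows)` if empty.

Relay | 50

Sort by stock desc, tiebreak id asc: (50, id=17), (41, id=28), (39, id=24), (35, id=15) …. Take first 1.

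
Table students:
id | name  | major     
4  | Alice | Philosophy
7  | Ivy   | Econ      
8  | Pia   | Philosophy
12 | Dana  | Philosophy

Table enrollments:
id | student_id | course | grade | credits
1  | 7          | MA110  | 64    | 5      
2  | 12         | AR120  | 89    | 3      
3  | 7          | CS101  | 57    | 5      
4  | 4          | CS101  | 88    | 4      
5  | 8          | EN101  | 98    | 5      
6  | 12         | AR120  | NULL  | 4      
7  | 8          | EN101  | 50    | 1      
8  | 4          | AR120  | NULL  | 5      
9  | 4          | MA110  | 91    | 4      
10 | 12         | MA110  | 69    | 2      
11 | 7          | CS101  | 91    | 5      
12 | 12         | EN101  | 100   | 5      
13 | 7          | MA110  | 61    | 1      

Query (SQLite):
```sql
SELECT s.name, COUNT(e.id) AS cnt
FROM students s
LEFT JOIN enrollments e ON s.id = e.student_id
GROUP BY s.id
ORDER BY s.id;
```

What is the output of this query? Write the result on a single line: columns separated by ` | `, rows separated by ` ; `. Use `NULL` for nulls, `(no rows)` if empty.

LEFT JOIN keeps every students row; unmatched ones get NULL for enrollments columns.
Group by students.id and compute COUNT(e.id). COUNT(col) of an all-NULL group is 0.
  4: ids {4, 8, 9} → COUNT(e.id)=3
  7: ids {1, 3, 11, 13} → COUNT(e.id)=4
  8: ids {5, 7} → COUNT(e.id)=2
  12: ids {2, 6, 10, 12} → COUNT(e.id)=4

Alice | 3 ; Ivy | 4 ; Pia | 2 ; Dana | 4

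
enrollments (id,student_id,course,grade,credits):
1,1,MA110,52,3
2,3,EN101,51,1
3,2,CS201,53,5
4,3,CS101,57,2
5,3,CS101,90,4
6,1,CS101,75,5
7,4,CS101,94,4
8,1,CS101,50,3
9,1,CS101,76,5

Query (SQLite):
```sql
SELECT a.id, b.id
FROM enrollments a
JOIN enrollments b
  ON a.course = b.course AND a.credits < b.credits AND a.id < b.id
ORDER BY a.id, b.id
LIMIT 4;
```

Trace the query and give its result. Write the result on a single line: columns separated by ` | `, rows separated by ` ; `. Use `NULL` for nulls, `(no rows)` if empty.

4 | 5 ; 4 | 6 ; 4 | 7 ; 4 | 8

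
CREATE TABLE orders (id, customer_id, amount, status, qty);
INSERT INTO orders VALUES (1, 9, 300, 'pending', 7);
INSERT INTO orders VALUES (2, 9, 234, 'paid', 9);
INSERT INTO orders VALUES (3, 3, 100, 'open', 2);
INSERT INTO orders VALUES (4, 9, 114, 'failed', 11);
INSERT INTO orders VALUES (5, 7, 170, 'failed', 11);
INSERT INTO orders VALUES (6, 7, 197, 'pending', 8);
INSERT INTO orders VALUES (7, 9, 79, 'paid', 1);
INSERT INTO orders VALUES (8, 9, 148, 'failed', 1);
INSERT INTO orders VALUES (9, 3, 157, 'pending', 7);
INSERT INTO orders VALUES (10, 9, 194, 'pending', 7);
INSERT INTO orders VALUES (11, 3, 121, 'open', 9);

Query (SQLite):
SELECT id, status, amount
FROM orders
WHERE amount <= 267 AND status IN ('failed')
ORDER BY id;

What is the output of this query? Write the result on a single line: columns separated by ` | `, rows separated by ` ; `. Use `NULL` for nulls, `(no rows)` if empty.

4 | failed | 114 ; 5 | failed | 170 ; 8 | failed | 148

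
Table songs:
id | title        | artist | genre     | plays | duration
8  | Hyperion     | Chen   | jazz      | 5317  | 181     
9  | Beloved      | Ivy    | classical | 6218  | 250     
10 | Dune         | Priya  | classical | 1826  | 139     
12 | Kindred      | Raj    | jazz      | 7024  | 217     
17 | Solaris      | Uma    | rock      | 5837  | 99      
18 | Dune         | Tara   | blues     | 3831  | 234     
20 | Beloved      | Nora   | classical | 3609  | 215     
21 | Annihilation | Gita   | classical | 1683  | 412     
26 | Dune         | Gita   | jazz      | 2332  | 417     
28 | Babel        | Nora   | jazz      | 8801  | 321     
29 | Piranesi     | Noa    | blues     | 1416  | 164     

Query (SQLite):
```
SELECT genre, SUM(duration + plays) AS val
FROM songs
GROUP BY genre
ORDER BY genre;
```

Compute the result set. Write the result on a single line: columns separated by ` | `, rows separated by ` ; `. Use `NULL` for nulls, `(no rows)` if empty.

blues | 5645 ; classical | 14352 ; jazz | 24610 ; rock | 5936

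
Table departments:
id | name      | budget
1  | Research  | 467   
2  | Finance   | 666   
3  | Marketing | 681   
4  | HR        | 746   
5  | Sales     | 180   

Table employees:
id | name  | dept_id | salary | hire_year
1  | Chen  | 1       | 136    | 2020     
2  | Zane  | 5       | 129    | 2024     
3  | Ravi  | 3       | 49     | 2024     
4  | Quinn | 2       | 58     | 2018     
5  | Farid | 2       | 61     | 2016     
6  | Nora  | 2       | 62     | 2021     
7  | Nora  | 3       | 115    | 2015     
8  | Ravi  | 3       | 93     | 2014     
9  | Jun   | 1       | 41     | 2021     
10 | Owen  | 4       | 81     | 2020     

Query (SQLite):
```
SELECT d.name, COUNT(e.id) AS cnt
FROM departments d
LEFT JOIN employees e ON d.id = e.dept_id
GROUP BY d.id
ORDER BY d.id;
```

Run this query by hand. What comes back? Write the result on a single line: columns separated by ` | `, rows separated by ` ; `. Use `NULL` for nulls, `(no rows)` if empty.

Research | 2 ; Finance | 3 ; Marketing | 3 ; HR | 1 ; Sales | 1

LEFT JOIN keeps every departments row; unmatched ones get NULL for employees columns.
Group by departments.id and compute COUNT(e.id). COUNT(col) of an all-NULL group is 0.
  1: ids {1, 9} → COUNT(e.id)=2
  2: ids {4, 5, 6} → COUNT(e.id)=3
  3: ids {3, 7, 8} → COUNT(e.id)=3
  4: ids {10} → COUNT(e.id)=1
  5: ids {2} → COUNT(e.id)=1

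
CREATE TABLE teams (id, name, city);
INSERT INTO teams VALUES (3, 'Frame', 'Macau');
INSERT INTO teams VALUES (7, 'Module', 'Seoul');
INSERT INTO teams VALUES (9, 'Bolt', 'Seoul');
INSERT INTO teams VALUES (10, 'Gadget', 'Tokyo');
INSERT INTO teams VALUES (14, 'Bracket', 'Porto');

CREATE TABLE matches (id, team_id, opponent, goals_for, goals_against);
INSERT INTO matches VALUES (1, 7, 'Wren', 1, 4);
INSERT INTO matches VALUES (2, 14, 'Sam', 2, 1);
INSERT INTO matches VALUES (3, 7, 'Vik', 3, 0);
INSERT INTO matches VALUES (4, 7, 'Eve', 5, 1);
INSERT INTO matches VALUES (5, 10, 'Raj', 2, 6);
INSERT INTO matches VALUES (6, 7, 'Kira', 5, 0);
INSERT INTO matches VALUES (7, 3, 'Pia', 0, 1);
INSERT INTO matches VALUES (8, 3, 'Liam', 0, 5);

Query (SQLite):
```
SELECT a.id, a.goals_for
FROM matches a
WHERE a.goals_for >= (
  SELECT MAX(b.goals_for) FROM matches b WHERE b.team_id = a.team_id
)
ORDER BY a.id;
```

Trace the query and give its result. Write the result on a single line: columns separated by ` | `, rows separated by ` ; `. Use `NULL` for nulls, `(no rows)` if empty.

For each matches row a, compute MAX(goals_for) over rows sharing a.team_id.
Keep row a if a.goals_for >= that per-group MAX.
  team_id=3: MAX(goals_for) = 0
  team_id=7: MAX(goals_for) = 5
  team_id=10: MAX(goals_for) = 2
  team_id=14: MAX(goals_for) = 2

2 | 2 ; 4 | 5 ; 5 | 2 ; 6 | 5 ; 7 | 0 ; 8 | 0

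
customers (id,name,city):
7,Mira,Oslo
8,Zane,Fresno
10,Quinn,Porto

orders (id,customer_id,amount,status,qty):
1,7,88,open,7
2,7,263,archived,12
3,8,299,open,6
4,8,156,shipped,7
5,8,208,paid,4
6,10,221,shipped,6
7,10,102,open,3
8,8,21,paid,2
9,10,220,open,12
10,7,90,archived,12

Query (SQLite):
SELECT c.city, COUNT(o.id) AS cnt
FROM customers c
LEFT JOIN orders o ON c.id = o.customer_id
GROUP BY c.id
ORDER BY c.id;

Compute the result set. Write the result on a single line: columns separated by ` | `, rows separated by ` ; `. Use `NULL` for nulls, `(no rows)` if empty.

Oslo | 3 ; Fresno | 4 ; Porto | 3

LEFT JOIN keeps every customers row; unmatched ones get NULL for orders columns.
Group by customers.id and compute COUNT(o.id). COUNT(col) of an all-NULL group is 0.
  7: ids {1, 2, 10} → COUNT(o.id)=3
  8: ids {3, 4, 5, 8} → COUNT(o.id)=4
  10: ids {6, 7, 9} → COUNT(o.id)=3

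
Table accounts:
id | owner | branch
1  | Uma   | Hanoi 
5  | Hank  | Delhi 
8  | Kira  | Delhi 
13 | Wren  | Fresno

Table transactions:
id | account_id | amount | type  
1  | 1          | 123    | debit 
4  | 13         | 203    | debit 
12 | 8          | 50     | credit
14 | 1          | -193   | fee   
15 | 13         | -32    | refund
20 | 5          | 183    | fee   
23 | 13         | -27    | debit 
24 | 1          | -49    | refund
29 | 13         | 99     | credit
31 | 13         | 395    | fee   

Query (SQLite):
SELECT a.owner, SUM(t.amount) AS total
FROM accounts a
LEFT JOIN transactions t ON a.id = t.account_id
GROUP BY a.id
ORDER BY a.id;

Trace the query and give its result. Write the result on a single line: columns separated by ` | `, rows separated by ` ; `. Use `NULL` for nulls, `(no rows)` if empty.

LEFT JOIN keeps every accounts row; unmatched ones get NULL for transactions columns.
Group by accounts.id and compute SUM(t.amount). SUM over an all-NULL group is NULL.
  1: ids {1, 14, 24} → SUM(t.amount)=-119
  5: ids {20} → SUM(t.amount)=183
  8: ids {12} → SUM(t.amount)=50
  13: ids {4, 15, 23, 29, 31} → SUM(t.amount)=638

Uma | -119 ; Hank | 183 ; Kira | 50 ; Wren | 638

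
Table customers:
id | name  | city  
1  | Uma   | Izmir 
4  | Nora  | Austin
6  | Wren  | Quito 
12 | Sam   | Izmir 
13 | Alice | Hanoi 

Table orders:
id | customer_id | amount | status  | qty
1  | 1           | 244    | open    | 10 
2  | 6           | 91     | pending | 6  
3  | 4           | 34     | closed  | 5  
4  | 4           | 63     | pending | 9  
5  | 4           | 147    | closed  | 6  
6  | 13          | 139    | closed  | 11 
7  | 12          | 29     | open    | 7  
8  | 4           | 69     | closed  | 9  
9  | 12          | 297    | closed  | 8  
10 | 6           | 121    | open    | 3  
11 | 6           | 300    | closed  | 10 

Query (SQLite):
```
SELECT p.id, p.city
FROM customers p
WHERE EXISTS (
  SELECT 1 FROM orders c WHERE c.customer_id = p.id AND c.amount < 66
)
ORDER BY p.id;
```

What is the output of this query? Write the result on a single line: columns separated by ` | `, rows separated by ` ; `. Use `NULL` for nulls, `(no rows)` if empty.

4 | Austin ; 12 | Izmir

For each customers row, check whether any orders with matching customer_id has amount < 66.
Keep rows where that is true.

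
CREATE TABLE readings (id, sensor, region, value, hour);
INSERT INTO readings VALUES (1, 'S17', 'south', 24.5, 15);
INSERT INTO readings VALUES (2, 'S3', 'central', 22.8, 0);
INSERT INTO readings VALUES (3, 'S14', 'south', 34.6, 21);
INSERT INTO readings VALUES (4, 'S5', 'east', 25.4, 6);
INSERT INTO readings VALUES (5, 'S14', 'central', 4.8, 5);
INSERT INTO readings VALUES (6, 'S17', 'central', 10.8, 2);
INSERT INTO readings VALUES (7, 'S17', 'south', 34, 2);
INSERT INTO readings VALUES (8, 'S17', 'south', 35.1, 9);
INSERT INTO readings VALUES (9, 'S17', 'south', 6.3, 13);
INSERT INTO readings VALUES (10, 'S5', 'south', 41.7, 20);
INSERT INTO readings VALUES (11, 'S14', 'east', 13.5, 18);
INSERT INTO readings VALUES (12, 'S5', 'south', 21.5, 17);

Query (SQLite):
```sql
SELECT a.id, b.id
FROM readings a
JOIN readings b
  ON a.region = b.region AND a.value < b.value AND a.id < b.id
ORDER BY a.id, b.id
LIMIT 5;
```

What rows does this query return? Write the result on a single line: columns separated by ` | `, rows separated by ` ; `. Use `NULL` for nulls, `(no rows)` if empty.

Pairs (a,b) with same region, a.value < b.value, a.id < b.id.
region groups: central:{2,5,6} east:{4,11} south:{1,3,7,8,9,10,12}
Ordered by (a.id, b.id); first 5.

1 | 3 ; 1 | 7 ; 1 | 8 ; 1 | 10 ; 3 | 8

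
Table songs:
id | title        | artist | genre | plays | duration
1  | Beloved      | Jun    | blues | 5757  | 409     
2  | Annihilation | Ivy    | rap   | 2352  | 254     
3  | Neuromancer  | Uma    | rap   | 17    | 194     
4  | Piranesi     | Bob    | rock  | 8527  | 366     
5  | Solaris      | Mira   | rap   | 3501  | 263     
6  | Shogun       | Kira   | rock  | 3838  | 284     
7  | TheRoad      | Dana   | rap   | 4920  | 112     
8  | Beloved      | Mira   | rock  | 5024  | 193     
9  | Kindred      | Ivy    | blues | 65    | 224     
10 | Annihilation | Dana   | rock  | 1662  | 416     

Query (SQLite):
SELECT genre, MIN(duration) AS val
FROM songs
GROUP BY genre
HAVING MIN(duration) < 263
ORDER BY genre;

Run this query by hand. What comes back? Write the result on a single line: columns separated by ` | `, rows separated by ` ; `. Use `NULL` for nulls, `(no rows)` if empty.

Partition songs by genre; compute MIN(duration) within each group.
HAVING: keep groups where MIN(duration) < 263.
  blues: ids {1, 9} → MIN(duration)=224
  rap: ids {2, 3, 5, 7} → MIN(duration)=112
  rock: ids {4, 6, 8, 10} → MIN(duration)=193

blues | 224 ; rap | 112 ; rock | 193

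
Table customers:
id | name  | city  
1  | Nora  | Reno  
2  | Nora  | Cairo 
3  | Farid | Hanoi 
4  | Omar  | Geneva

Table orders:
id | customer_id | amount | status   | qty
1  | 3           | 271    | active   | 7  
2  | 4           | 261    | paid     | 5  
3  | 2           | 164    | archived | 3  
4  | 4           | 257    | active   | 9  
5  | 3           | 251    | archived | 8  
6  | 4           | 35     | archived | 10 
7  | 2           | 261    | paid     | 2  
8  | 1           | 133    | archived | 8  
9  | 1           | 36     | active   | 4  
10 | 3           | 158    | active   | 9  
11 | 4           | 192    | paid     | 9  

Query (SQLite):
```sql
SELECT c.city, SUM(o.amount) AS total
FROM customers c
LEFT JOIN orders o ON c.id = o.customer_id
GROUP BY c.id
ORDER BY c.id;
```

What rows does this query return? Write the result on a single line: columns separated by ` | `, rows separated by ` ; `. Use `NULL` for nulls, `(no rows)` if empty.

Reno | 169 ; Cairo | 425 ; Hanoi | 680 ; Geneva | 745

LEFT JOIN keeps every customers row; unmatched ones get NULL for orders columns.
Group by customers.id and compute SUM(o.amount). SUM over an all-NULL group is NULL.
  1: ids {8, 9} → SUM(o.amount)=169
  2: ids {3, 7} → SUM(o.amount)=425
  3: ids {1, 5, 10} → SUM(o.amount)=680
  4: ids {2, 4, 6, 11} → SUM(o.amount)=745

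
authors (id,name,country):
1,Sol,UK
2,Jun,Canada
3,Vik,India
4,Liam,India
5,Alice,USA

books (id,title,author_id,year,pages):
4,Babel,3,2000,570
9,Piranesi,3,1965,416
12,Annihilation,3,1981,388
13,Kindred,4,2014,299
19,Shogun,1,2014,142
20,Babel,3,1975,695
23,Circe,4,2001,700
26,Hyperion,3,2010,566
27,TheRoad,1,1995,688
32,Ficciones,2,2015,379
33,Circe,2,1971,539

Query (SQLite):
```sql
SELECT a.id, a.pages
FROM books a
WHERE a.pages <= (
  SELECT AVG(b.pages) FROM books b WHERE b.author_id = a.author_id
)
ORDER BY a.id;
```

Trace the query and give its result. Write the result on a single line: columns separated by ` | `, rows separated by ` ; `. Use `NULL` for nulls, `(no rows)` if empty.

For each books row a, compute AVG(pages) over rows sharing a.author_id.
Keep row a if a.pages <= that per-group AVG.
  author_id=1: AVG(pages) = 415.0
  author_id=2: AVG(pages) = 459.0
  author_id=3: AVG(pages) = 527.0
  author_id=4: AVG(pages) = 499.5

9 | 416 ; 12 | 388 ; 13 | 299 ; 19 | 142 ; 32 | 379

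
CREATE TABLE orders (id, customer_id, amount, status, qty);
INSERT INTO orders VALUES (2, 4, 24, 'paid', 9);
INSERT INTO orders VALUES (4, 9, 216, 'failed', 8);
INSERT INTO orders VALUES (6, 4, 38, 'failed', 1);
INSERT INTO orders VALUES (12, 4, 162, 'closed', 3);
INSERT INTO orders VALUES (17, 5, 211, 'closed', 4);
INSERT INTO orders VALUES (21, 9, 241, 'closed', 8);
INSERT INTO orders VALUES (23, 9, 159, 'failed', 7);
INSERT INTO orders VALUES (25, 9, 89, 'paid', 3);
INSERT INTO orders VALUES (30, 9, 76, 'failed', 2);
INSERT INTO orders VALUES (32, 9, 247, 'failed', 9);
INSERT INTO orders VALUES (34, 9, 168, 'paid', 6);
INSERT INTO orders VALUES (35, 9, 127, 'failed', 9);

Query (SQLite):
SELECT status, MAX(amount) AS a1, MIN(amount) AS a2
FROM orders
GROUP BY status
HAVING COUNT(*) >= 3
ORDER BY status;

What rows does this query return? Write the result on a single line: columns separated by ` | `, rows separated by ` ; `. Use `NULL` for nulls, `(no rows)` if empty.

closed | 241 | 162 ; failed | 247 | 38 ; paid | 168 | 24

Group orders by status.
Per group compute: MAX(amount), MIN(amount).
HAVING: drop groups with fewer than 3 rows.
  closed: ids {12, 17, 21} → MAX(amount)=241, MIN(amount)=162
  failed: ids {4, 6, 23, 30, 32, 35} → MAX(amount)=247, MIN(amount)=38
  paid: ids {2, 25, 34} → MAX(amount)=168, MIN(amount)=24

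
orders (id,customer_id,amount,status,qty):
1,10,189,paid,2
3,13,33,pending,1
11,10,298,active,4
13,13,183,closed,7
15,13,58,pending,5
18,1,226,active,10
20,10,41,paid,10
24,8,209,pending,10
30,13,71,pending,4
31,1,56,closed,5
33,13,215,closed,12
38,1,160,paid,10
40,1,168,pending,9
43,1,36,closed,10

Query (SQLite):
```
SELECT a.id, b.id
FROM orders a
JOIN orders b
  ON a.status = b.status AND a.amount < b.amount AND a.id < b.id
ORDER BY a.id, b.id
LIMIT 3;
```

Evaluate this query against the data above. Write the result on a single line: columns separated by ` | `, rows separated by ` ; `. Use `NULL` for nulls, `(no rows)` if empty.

Pairs (a,b) with same status, a.amount < b.amount, a.id < b.id.
status groups: active:{11,18} closed:{13,31,33,43} paid:{1,20,38} pending:{3,15,24,30,40}
Ordered by (a.id, b.id); first 3.

3 | 15 ; 3 | 24 ; 3 | 30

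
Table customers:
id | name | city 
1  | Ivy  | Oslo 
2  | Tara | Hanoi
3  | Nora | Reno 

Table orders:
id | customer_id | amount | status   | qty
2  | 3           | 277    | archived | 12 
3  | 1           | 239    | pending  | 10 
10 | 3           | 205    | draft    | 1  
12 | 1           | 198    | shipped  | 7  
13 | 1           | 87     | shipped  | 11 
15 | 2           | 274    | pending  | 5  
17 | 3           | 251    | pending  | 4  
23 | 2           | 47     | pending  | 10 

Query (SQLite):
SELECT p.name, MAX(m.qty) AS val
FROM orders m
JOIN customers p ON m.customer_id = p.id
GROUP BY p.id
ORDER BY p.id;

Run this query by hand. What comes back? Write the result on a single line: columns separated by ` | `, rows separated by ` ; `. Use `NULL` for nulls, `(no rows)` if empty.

Join each orders row to its customers via customer_id.
Group joined rows by customers.id; compute MAX(m.qty) per group.
  1: ids {3, 12, 13} → MAX(m.qty)=11
  2: ids {15, 23} → MAX(m.qty)=10
  3: ids {2, 10, 17} → MAX(m.qty)=12

Ivy | 11 ; Tara | 10 ; Nora | 12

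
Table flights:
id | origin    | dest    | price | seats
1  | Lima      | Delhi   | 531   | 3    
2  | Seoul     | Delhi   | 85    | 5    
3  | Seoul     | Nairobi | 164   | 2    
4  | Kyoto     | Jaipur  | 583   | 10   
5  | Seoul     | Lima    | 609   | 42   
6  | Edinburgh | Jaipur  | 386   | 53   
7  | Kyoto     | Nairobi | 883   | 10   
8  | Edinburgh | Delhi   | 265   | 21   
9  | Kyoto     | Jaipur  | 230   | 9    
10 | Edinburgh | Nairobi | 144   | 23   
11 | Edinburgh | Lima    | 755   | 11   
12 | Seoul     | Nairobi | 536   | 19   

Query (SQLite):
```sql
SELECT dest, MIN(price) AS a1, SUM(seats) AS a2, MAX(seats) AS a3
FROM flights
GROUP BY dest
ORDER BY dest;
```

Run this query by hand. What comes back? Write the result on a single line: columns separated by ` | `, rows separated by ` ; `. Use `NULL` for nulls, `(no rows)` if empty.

Group flights by dest.
Per group compute: MIN(price), SUM(seats), MAX(seats).
  Delhi: ids {1, 2, 8} → MIN(price)=85, SUM(seats)=29, MAX(seats)=21
  Jaipur: ids {4, 6, 9} → MIN(price)=230, SUM(seats)=72, MAX(seats)=53
  Lima: ids {5, 11} → MIN(price)=609, SUM(seats)=53, MAX(seats)=42
  Nairobi: ids {3, 7, 10, 12} → MIN(price)=144, SUM(seats)=54, MAX(seats)=23

Delhi | 85 | 29 | 21 ; Jaipur | 230 | 72 | 53 ; Lima | 609 | 53 | 42 ; Nairobi | 144 | 54 | 23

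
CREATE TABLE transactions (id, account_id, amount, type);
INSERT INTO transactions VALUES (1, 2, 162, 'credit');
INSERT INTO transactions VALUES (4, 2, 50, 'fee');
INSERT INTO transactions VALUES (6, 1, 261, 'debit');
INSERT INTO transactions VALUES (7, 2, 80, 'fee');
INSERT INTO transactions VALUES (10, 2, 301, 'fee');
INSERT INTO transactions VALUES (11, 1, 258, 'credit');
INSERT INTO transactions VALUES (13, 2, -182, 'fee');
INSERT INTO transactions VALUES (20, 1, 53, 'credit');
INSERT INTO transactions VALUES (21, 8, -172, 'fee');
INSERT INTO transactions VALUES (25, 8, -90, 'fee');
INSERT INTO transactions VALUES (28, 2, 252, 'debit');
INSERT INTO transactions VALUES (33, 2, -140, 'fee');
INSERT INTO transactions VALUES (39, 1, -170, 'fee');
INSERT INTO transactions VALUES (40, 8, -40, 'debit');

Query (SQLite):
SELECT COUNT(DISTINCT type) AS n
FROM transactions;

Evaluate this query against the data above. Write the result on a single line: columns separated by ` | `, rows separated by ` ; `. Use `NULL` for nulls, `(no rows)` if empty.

Count distinct non-NULL type values.

3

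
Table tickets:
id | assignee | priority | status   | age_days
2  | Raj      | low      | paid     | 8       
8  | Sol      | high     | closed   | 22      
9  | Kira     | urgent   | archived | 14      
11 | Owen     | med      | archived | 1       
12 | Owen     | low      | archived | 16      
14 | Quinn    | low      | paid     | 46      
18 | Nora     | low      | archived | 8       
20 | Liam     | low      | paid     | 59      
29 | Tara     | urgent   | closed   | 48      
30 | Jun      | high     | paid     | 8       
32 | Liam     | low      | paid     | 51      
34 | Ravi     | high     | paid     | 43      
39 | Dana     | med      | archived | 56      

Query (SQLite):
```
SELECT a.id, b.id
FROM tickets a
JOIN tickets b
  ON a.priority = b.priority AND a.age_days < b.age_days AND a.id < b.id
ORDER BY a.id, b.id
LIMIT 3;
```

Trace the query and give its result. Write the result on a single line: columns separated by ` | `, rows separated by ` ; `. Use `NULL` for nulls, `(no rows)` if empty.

Pairs (a,b) with same priority, a.age_days < b.age_days, a.id < b.id.
priority groups: high:{8,30,34} low:{2,12,14,18,20,32} med:{11,39} urgent:{9,29}
Ordered by (a.id, b.id); first 3.

2 | 12 ; 2 | 14 ; 2 | 20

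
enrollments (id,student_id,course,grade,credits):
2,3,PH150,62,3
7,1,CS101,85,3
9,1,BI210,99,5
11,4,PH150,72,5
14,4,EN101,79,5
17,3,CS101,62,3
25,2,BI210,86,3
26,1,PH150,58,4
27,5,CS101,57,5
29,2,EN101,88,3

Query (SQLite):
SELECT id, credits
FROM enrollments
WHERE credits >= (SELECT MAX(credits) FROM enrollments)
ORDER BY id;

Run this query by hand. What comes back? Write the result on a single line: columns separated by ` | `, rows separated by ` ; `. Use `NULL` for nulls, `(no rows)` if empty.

Scalar subquery: MAX(credits) over all enrollments rows = 5.
Keep rows where credits >= that value.

9 | 5 ; 11 | 5 ; 14 | 5 ; 27 | 5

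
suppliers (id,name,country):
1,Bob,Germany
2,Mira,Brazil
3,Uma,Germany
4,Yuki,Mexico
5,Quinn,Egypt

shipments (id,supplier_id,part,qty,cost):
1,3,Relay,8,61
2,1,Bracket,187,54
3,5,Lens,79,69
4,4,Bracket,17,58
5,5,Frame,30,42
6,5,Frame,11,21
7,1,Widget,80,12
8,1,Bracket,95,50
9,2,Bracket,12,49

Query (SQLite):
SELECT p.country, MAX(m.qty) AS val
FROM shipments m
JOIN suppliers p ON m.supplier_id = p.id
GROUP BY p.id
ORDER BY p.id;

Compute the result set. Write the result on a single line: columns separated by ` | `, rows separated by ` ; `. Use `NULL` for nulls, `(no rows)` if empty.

Germany | 187 ; Brazil | 12 ; Germany | 8 ; Mexico | 17 ; Egypt | 79

Join each shipments row to its suppliers via supplier_id.
Group joined rows by suppliers.id; compute MAX(m.qty) per group.
  1: ids {2, 7, 8} → MAX(m.qty)=187
  2: ids {9} → MAX(m.qty)=12
  3: ids {1} → MAX(m.qty)=8
  4: ids {4} → MAX(m.qty)=17
  5: ids {3, 5, 6} → MAX(m.qty)=79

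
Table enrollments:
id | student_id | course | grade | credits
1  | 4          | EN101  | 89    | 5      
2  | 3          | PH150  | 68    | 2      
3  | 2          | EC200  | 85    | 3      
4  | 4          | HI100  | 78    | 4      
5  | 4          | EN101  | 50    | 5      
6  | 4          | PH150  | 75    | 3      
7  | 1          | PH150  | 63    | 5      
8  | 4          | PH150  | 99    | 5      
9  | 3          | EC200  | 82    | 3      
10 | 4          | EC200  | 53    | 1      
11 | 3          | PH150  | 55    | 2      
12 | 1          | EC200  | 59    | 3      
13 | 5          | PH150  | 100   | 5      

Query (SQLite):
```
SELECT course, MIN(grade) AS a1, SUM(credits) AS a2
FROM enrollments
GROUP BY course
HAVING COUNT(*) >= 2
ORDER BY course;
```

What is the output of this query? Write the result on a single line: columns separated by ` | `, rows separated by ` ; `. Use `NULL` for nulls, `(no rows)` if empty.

Group enrollments by course.
Per group compute: MIN(grade), SUM(credits).
HAVING: drop groups with fewer than 2 rows.
  EC200: ids {3, 9, 10, 12} → MIN(grade)=53, SUM(credits)=10
  EN101: ids {1, 5} → MIN(grade)=50, SUM(credits)=10
  HI100: ids {4} → MIN(grade)=78, SUM(credits)=4
  PH150: ids {2, 6, 7, 8, 11, 13} → MIN(grade)=55, SUM(credits)=22

EC200 | 53 | 10 ; EN101 | 50 | 10 ; PH150 | 55 | 22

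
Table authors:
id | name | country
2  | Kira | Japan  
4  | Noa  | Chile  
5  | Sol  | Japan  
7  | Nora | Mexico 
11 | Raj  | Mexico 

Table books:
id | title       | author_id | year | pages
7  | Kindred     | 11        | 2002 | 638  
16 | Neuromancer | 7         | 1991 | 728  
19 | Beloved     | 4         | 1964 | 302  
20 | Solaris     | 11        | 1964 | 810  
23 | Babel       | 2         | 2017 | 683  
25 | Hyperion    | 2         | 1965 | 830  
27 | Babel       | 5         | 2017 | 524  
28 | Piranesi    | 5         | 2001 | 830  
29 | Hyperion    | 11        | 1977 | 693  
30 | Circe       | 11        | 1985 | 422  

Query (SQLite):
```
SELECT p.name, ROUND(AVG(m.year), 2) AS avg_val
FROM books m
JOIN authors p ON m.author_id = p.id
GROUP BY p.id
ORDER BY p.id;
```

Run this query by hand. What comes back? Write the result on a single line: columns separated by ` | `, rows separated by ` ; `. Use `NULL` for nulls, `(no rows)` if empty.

Join each books row to its authors via author_id.
Group joined rows by authors.id; compute ROUND(AVG(m.year), 2) per group.
  2: ids {23, 25} → ROUND(AVG(m.year), 2)=1991
  4: ids {19} → ROUND(AVG(m.year), 2)=1964
  5: ids {27, 28} → ROUND(AVG(m.year), 2)=2009
  7: ids {16} → ROUND(AVG(m.year), 2)=1991
  11: ids {7, 20, 29, 30} → ROUND(AVG(m.year), 2)=1982

Kira | 1991 ; Noa | 1964 ; Sol | 2009 ; Nora | 1991 ; Raj | 1982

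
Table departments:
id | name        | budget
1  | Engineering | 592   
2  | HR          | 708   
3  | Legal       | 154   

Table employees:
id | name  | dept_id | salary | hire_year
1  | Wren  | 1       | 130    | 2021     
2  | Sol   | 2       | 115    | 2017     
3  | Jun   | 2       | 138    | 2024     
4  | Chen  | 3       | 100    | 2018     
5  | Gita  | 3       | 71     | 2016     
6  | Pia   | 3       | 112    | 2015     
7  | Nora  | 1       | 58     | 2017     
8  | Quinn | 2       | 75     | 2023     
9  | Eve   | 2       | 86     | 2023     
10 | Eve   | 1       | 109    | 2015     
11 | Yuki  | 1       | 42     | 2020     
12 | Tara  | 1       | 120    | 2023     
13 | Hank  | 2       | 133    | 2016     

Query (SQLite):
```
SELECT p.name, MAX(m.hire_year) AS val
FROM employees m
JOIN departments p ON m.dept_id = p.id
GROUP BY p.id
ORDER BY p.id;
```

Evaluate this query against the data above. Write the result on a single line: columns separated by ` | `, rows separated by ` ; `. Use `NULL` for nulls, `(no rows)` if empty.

Engineering | 2023 ; HR | 2024 ; Legal | 2018

Join each employees row to its departments via dept_id.
Group joined rows by departments.id; compute MAX(m.hire_year) per group.
  1: ids {1, 7, 10, 11, 12} → MAX(m.hire_year)=2023
  2: ids {2, 3, 8, 9, 13} → MAX(m.hire_year)=2024
  3: ids {4, 5, 6} → MAX(m.hire_year)=2018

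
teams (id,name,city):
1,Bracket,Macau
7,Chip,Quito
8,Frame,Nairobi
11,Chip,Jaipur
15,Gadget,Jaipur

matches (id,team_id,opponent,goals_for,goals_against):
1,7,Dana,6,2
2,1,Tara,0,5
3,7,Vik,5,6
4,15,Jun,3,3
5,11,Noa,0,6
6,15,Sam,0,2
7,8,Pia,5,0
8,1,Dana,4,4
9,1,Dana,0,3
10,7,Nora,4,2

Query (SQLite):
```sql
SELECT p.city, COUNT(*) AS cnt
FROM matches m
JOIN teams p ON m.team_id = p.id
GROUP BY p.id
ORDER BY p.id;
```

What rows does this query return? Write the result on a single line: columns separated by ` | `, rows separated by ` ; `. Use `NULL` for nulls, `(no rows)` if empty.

Join each matches row to its teams via team_id.
Group joined rows by teams.id; compute COUNT(*) per group.
  1: ids {2, 8, 9} → COUNT(*)=3
  7: ids {1, 3, 10} → COUNT(*)=3
  8: ids {7} → COUNT(*)=1
  11: ids {5} → COUNT(*)=1
  15: ids {4, 6} → COUNT(*)=2

Macau | 3 ; Quito | 3 ; Nairobi | 1 ; Jaipur | 1 ; Jaipur | 2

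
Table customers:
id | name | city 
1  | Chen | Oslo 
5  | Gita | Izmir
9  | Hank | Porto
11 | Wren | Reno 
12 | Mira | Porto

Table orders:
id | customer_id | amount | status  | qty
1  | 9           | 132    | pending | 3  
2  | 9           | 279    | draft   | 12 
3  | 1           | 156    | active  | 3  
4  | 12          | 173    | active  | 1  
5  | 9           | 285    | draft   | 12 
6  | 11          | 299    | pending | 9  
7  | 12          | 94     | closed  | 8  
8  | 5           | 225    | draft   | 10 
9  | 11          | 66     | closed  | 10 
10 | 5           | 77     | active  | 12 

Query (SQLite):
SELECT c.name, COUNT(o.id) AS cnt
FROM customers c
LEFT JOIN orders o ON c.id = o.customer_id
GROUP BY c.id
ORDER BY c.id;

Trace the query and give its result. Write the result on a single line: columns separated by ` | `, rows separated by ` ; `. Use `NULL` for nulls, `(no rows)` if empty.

LEFT JOIN keeps every customers row; unmatched ones get NULL for orders columns.
Group by customers.id and compute COUNT(o.id). COUNT(col) of an all-NULL group is 0.
  1: ids {3} → COUNT(o.id)=1
  5: ids {8, 10} → COUNT(o.id)=2
  9: ids {1, 2, 5} → COUNT(o.id)=3
  11: ids {6, 9} → COUNT(o.id)=2
  12: ids {4, 7} → COUNT(o.id)=2

Chen | 1 ; Gita | 2 ; Hank | 3 ; Wren | 2 ; Mira | 2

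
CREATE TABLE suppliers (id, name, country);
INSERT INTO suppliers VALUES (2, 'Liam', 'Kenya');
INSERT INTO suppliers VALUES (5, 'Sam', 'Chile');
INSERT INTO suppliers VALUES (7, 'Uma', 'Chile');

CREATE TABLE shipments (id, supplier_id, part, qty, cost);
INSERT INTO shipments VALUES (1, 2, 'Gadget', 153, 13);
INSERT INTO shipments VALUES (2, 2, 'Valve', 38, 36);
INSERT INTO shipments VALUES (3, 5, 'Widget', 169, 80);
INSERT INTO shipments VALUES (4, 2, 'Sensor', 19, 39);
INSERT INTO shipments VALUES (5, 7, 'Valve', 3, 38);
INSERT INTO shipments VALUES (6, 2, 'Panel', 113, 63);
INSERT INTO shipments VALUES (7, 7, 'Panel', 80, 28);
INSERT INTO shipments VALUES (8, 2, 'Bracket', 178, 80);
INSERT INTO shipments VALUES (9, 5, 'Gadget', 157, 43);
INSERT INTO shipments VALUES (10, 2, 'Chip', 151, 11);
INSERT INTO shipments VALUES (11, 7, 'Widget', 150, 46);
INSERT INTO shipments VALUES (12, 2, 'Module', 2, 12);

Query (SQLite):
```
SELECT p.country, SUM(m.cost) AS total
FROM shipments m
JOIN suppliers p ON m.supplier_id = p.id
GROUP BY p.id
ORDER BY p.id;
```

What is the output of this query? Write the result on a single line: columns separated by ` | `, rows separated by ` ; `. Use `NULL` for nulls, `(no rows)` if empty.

Join each shipments row to its suppliers via supplier_id.
Group joined rows by suppliers.id; compute SUM(m.cost) per group.
  2: ids {1, 2, 4, 6, 8, 10, 12} → SUM(m.cost)=254
  5: ids {3, 9} → SUM(m.cost)=123
  7: ids {5, 7, 11} → SUM(m.cost)=112

Kenya | 254 ; Chile | 123 ; Chile | 112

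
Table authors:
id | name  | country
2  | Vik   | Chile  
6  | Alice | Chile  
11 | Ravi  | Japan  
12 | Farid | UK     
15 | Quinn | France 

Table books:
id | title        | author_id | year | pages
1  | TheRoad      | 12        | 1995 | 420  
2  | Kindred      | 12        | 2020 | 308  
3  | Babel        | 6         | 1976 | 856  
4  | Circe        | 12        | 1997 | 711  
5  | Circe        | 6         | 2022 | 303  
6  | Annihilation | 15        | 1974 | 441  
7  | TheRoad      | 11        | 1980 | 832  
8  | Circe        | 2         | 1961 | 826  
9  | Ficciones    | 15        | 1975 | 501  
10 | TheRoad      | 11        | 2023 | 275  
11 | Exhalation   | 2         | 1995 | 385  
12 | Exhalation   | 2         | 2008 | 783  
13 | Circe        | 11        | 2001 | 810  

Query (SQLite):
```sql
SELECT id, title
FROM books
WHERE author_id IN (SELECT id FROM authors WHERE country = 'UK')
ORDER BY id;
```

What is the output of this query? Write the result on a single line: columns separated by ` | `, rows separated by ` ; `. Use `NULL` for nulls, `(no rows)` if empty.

1 | TheRoad ; 2 | Kindred ; 4 | Circe

Inner query: authors.id where country = 'UK'.
Outer: keep books rows whose author_id is in that set.
Inner query → {12}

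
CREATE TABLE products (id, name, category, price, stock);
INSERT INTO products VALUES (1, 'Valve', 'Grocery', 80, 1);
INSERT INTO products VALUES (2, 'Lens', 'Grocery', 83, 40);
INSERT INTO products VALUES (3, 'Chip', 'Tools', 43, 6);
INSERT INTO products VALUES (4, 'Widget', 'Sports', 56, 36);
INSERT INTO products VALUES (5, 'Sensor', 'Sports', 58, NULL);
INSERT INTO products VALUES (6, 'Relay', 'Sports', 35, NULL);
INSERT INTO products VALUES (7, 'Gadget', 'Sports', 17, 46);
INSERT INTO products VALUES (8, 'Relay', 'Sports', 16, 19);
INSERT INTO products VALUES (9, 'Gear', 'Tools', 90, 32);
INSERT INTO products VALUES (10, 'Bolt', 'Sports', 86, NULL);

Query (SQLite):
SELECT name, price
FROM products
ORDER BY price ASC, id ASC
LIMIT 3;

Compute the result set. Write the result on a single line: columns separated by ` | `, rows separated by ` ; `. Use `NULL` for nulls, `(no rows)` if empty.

Relay | 16 ; Gadget | 17 ; Relay | 35

Sort by price asc, tiebreak id asc: (16, id=8), (17, id=7), (35, id=6), (43, id=3), (56, id=4), (58, id=5) …. Take first 3.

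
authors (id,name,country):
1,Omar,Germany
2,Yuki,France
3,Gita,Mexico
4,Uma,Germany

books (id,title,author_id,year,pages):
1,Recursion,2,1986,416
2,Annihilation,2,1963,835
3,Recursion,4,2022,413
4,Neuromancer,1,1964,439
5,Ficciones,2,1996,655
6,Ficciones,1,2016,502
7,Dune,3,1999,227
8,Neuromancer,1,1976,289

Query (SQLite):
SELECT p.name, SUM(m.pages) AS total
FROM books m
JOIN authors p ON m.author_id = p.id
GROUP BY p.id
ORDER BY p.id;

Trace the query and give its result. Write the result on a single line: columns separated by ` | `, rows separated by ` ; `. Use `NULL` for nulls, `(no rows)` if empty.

Omar | 1230 ; Yuki | 1906 ; Gita | 227 ; Uma | 413

Join each books row to its authors via author_id.
Group joined rows by authors.id; compute SUM(m.pages) per group.
  1: ids {4, 6, 8} → SUM(m.pages)=1230
  2: ids {1, 2, 5} → SUM(m.pages)=1906
  3: ids {7} → SUM(m.pages)=227
  4: ids {3} → SUM(m.pages)=413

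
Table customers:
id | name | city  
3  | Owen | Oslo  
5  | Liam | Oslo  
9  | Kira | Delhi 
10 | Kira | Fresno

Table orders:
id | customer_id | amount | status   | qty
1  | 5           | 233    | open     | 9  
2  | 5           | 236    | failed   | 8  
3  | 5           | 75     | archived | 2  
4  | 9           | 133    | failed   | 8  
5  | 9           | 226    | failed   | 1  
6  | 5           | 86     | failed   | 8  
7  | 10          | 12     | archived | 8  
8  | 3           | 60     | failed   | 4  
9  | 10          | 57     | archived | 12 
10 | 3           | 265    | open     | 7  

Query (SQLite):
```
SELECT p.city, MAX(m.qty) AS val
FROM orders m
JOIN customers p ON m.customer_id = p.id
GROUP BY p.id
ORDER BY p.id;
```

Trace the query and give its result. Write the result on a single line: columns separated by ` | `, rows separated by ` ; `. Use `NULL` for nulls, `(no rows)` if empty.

Oslo | 7 ; Oslo | 9 ; Delhi | 8 ; Fresno | 12

Join each orders row to its customers via customer_id.
Group joined rows by customers.id; compute MAX(m.qty) per group.
  3: ids {8, 10} → MAX(m.qty)=7
  5: ids {1, 2, 3, 6} → MAX(m.qty)=9
  9: ids {4, 5} → MAX(m.qty)=8
  10: ids {7, 9} → MAX(m.qty)=12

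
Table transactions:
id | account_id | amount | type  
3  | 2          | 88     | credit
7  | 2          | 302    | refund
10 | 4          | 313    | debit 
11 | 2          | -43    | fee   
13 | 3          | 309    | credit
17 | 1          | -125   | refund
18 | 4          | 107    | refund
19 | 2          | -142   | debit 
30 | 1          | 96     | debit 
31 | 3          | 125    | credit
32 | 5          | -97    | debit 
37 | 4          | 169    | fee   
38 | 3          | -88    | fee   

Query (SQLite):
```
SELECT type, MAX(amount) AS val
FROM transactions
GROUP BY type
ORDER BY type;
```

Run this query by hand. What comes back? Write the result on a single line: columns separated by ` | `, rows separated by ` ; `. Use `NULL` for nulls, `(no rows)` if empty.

Partition transactions by type; compute MAX(amount) within each group.
  credit: ids {3, 13, 31} → MAX(amount)=309
  debit: ids {10, 19, 30, 32} → MAX(amount)=313
  fee: ids {11, 37, 38} → MAX(amount)=169
  refund: ids {7, 17, 18} → MAX(amount)=302

credit | 309 ; debit | 313 ; fee | 169 ; refund | 302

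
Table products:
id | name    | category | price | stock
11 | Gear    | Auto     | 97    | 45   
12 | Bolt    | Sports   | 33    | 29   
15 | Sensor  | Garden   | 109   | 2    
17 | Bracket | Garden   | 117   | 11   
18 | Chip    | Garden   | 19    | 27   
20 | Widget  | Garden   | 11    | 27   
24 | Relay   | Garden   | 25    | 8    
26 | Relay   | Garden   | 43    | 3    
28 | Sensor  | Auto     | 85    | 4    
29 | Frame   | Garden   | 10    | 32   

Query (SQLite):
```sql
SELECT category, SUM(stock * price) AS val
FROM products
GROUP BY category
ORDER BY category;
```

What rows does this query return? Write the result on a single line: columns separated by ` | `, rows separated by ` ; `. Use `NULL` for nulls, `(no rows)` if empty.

Auto | 4705 ; Garden | 2964 ; Sports | 957

For each row compute stock * price.
Group by category; take SUM of the expression per group.
  Auto: ids {11, 28} → SUM(stock * price)=4705
  Garden: ids {15, 17, 18, 20, 24, 26, 29} → SUM(stock * price)=2964
  Sports: ids {12} → SUM(stock * price)=957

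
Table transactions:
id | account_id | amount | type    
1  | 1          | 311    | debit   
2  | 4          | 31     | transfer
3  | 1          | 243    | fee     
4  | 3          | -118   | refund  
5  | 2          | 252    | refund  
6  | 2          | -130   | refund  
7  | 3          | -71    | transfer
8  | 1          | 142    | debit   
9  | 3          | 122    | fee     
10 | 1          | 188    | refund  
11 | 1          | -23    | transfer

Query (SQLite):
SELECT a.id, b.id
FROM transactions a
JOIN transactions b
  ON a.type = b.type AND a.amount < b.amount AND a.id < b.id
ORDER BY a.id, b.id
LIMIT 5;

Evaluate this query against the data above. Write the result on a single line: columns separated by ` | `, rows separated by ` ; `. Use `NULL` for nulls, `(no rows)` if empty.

4 | 5 ; 4 | 10 ; 6 | 10 ; 7 | 11

Pairs (a,b) with same type, a.amount < b.amount, a.id < b.id.
type groups: debit:{1,8} fee:{3,9} refund:{4,5,6,10} transfer:{2,7,11}
Ordered by (a.id, b.id); first 5.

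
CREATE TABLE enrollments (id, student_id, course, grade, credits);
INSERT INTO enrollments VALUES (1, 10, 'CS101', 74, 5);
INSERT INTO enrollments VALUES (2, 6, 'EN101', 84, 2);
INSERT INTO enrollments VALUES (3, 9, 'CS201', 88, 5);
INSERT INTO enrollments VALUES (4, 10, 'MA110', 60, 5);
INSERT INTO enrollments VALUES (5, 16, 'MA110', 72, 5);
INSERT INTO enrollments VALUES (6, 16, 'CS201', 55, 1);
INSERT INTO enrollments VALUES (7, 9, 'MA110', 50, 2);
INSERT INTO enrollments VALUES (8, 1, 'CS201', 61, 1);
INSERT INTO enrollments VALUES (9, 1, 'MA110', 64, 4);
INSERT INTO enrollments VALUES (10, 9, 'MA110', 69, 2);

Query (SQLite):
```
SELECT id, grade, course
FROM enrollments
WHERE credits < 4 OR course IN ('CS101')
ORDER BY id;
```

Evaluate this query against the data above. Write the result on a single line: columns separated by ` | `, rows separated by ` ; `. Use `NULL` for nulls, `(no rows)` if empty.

credits < 4: ids {2, 6, 7, 8, 10}
course IN ('CS101'): ids {1}
Combine with OR.

1 | 74 | CS101 ; 2 | 84 | EN101 ; 6 | 55 | CS201 ; 7 | 50 | MA110 ; 8 | 61 | CS201 ; 10 | 69 | MA110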